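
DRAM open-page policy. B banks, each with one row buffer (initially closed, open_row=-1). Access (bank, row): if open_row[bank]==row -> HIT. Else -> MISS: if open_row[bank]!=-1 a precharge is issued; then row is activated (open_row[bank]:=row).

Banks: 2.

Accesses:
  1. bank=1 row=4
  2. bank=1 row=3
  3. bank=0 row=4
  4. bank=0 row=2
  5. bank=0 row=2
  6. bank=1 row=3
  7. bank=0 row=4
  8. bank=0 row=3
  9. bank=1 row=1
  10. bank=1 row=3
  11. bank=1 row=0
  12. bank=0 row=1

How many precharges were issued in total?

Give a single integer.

Acc 1: bank1 row4 -> MISS (open row4); precharges=0
Acc 2: bank1 row3 -> MISS (open row3); precharges=1
Acc 3: bank0 row4 -> MISS (open row4); precharges=1
Acc 4: bank0 row2 -> MISS (open row2); precharges=2
Acc 5: bank0 row2 -> HIT
Acc 6: bank1 row3 -> HIT
Acc 7: bank0 row4 -> MISS (open row4); precharges=3
Acc 8: bank0 row3 -> MISS (open row3); precharges=4
Acc 9: bank1 row1 -> MISS (open row1); precharges=5
Acc 10: bank1 row3 -> MISS (open row3); precharges=6
Acc 11: bank1 row0 -> MISS (open row0); precharges=7
Acc 12: bank0 row1 -> MISS (open row1); precharges=8

Answer: 8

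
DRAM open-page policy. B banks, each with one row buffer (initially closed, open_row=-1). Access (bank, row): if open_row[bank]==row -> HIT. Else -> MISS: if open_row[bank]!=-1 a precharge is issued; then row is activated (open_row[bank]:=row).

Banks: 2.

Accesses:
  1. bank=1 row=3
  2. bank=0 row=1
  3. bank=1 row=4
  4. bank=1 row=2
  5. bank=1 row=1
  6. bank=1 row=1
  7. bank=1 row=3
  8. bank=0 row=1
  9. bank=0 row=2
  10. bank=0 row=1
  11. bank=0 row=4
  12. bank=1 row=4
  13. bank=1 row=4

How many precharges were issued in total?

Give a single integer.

Acc 1: bank1 row3 -> MISS (open row3); precharges=0
Acc 2: bank0 row1 -> MISS (open row1); precharges=0
Acc 3: bank1 row4 -> MISS (open row4); precharges=1
Acc 4: bank1 row2 -> MISS (open row2); precharges=2
Acc 5: bank1 row1 -> MISS (open row1); precharges=3
Acc 6: bank1 row1 -> HIT
Acc 7: bank1 row3 -> MISS (open row3); precharges=4
Acc 8: bank0 row1 -> HIT
Acc 9: bank0 row2 -> MISS (open row2); precharges=5
Acc 10: bank0 row1 -> MISS (open row1); precharges=6
Acc 11: bank0 row4 -> MISS (open row4); precharges=7
Acc 12: bank1 row4 -> MISS (open row4); precharges=8
Acc 13: bank1 row4 -> HIT

Answer: 8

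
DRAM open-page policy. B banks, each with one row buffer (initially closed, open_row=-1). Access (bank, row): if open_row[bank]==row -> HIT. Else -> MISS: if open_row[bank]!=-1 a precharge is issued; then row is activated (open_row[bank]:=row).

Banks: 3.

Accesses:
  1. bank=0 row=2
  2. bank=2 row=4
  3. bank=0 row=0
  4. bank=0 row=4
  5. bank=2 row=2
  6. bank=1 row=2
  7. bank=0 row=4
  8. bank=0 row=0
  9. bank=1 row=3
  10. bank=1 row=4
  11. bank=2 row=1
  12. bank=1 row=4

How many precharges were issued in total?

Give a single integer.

Acc 1: bank0 row2 -> MISS (open row2); precharges=0
Acc 2: bank2 row4 -> MISS (open row4); precharges=0
Acc 3: bank0 row0 -> MISS (open row0); precharges=1
Acc 4: bank0 row4 -> MISS (open row4); precharges=2
Acc 5: bank2 row2 -> MISS (open row2); precharges=3
Acc 6: bank1 row2 -> MISS (open row2); precharges=3
Acc 7: bank0 row4 -> HIT
Acc 8: bank0 row0 -> MISS (open row0); precharges=4
Acc 9: bank1 row3 -> MISS (open row3); precharges=5
Acc 10: bank1 row4 -> MISS (open row4); precharges=6
Acc 11: bank2 row1 -> MISS (open row1); precharges=7
Acc 12: bank1 row4 -> HIT

Answer: 7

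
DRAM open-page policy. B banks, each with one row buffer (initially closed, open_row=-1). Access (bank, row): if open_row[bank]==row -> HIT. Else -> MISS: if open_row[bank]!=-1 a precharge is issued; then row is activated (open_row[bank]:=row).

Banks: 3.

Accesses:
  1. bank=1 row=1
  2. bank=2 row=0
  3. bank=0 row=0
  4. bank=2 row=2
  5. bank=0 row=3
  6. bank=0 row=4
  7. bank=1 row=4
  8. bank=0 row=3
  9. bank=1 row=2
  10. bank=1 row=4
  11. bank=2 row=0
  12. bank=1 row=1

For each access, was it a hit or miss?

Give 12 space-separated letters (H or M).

Acc 1: bank1 row1 -> MISS (open row1); precharges=0
Acc 2: bank2 row0 -> MISS (open row0); precharges=0
Acc 3: bank0 row0 -> MISS (open row0); precharges=0
Acc 4: bank2 row2 -> MISS (open row2); precharges=1
Acc 5: bank0 row3 -> MISS (open row3); precharges=2
Acc 6: bank0 row4 -> MISS (open row4); precharges=3
Acc 7: bank1 row4 -> MISS (open row4); precharges=4
Acc 8: bank0 row3 -> MISS (open row3); precharges=5
Acc 9: bank1 row2 -> MISS (open row2); precharges=6
Acc 10: bank1 row4 -> MISS (open row4); precharges=7
Acc 11: bank2 row0 -> MISS (open row0); precharges=8
Acc 12: bank1 row1 -> MISS (open row1); precharges=9

Answer: M M M M M M M M M M M M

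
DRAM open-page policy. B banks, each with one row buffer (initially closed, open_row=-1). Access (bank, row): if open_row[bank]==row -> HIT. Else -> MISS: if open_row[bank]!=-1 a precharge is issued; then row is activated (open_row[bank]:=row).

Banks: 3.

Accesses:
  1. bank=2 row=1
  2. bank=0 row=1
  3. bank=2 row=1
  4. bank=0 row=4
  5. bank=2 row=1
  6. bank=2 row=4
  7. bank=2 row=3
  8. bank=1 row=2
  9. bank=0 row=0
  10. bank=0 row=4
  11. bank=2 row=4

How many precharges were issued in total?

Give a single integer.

Answer: 6

Derivation:
Acc 1: bank2 row1 -> MISS (open row1); precharges=0
Acc 2: bank0 row1 -> MISS (open row1); precharges=0
Acc 3: bank2 row1 -> HIT
Acc 4: bank0 row4 -> MISS (open row4); precharges=1
Acc 5: bank2 row1 -> HIT
Acc 6: bank2 row4 -> MISS (open row4); precharges=2
Acc 7: bank2 row3 -> MISS (open row3); precharges=3
Acc 8: bank1 row2 -> MISS (open row2); precharges=3
Acc 9: bank0 row0 -> MISS (open row0); precharges=4
Acc 10: bank0 row4 -> MISS (open row4); precharges=5
Acc 11: bank2 row4 -> MISS (open row4); precharges=6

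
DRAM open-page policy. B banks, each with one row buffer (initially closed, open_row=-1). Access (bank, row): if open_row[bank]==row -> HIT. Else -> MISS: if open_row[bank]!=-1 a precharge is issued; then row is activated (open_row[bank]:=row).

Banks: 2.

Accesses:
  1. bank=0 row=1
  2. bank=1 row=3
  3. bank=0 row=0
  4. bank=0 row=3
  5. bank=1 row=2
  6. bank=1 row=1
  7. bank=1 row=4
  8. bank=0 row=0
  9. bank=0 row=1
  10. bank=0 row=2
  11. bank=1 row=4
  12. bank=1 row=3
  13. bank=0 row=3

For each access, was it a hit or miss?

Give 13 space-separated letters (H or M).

Answer: M M M M M M M M M M H M M

Derivation:
Acc 1: bank0 row1 -> MISS (open row1); precharges=0
Acc 2: bank1 row3 -> MISS (open row3); precharges=0
Acc 3: bank0 row0 -> MISS (open row0); precharges=1
Acc 4: bank0 row3 -> MISS (open row3); precharges=2
Acc 5: bank1 row2 -> MISS (open row2); precharges=3
Acc 6: bank1 row1 -> MISS (open row1); precharges=4
Acc 7: bank1 row4 -> MISS (open row4); precharges=5
Acc 8: bank0 row0 -> MISS (open row0); precharges=6
Acc 9: bank0 row1 -> MISS (open row1); precharges=7
Acc 10: bank0 row2 -> MISS (open row2); precharges=8
Acc 11: bank1 row4 -> HIT
Acc 12: bank1 row3 -> MISS (open row3); precharges=9
Acc 13: bank0 row3 -> MISS (open row3); precharges=10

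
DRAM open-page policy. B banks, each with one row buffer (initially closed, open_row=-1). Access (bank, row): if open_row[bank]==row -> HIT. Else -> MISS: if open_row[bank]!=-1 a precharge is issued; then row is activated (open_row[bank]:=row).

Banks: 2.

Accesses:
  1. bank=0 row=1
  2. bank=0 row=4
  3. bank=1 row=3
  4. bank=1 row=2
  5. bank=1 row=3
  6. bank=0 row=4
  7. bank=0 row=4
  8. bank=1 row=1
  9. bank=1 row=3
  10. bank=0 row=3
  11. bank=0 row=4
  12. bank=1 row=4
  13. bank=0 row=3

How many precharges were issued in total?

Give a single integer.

Acc 1: bank0 row1 -> MISS (open row1); precharges=0
Acc 2: bank0 row4 -> MISS (open row4); precharges=1
Acc 3: bank1 row3 -> MISS (open row3); precharges=1
Acc 4: bank1 row2 -> MISS (open row2); precharges=2
Acc 5: bank1 row3 -> MISS (open row3); precharges=3
Acc 6: bank0 row4 -> HIT
Acc 7: bank0 row4 -> HIT
Acc 8: bank1 row1 -> MISS (open row1); precharges=4
Acc 9: bank1 row3 -> MISS (open row3); precharges=5
Acc 10: bank0 row3 -> MISS (open row3); precharges=6
Acc 11: bank0 row4 -> MISS (open row4); precharges=7
Acc 12: bank1 row4 -> MISS (open row4); precharges=8
Acc 13: bank0 row3 -> MISS (open row3); precharges=9

Answer: 9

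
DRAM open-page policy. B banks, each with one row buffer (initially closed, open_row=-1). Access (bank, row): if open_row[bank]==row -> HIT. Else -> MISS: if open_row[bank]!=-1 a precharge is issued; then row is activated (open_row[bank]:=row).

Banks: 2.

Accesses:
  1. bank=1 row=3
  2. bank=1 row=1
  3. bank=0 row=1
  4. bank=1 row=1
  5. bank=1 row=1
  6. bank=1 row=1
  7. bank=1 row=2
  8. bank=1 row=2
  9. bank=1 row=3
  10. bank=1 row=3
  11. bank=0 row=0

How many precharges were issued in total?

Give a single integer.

Answer: 4

Derivation:
Acc 1: bank1 row3 -> MISS (open row3); precharges=0
Acc 2: bank1 row1 -> MISS (open row1); precharges=1
Acc 3: bank0 row1 -> MISS (open row1); precharges=1
Acc 4: bank1 row1 -> HIT
Acc 5: bank1 row1 -> HIT
Acc 6: bank1 row1 -> HIT
Acc 7: bank1 row2 -> MISS (open row2); precharges=2
Acc 8: bank1 row2 -> HIT
Acc 9: bank1 row3 -> MISS (open row3); precharges=3
Acc 10: bank1 row3 -> HIT
Acc 11: bank0 row0 -> MISS (open row0); precharges=4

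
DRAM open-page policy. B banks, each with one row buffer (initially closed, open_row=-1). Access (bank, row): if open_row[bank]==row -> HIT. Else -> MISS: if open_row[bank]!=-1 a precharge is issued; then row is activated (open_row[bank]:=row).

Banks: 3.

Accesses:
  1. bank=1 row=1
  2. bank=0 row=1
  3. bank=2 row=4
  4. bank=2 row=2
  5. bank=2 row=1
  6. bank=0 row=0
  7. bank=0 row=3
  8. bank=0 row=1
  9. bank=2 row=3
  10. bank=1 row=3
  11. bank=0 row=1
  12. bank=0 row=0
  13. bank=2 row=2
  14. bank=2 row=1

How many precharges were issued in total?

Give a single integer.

Answer: 10

Derivation:
Acc 1: bank1 row1 -> MISS (open row1); precharges=0
Acc 2: bank0 row1 -> MISS (open row1); precharges=0
Acc 3: bank2 row4 -> MISS (open row4); precharges=0
Acc 4: bank2 row2 -> MISS (open row2); precharges=1
Acc 5: bank2 row1 -> MISS (open row1); precharges=2
Acc 6: bank0 row0 -> MISS (open row0); precharges=3
Acc 7: bank0 row3 -> MISS (open row3); precharges=4
Acc 8: bank0 row1 -> MISS (open row1); precharges=5
Acc 9: bank2 row3 -> MISS (open row3); precharges=6
Acc 10: bank1 row3 -> MISS (open row3); precharges=7
Acc 11: bank0 row1 -> HIT
Acc 12: bank0 row0 -> MISS (open row0); precharges=8
Acc 13: bank2 row2 -> MISS (open row2); precharges=9
Acc 14: bank2 row1 -> MISS (open row1); precharges=10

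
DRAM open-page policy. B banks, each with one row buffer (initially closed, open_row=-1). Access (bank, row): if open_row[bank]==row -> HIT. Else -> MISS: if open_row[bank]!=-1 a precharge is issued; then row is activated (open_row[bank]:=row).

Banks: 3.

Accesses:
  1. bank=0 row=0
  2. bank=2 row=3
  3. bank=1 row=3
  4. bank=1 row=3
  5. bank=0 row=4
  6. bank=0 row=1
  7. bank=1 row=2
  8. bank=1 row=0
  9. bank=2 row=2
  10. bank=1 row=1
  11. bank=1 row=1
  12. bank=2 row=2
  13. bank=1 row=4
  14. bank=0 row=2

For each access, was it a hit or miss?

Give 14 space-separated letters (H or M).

Acc 1: bank0 row0 -> MISS (open row0); precharges=0
Acc 2: bank2 row3 -> MISS (open row3); precharges=0
Acc 3: bank1 row3 -> MISS (open row3); precharges=0
Acc 4: bank1 row3 -> HIT
Acc 5: bank0 row4 -> MISS (open row4); precharges=1
Acc 6: bank0 row1 -> MISS (open row1); precharges=2
Acc 7: bank1 row2 -> MISS (open row2); precharges=3
Acc 8: bank1 row0 -> MISS (open row0); precharges=4
Acc 9: bank2 row2 -> MISS (open row2); precharges=5
Acc 10: bank1 row1 -> MISS (open row1); precharges=6
Acc 11: bank1 row1 -> HIT
Acc 12: bank2 row2 -> HIT
Acc 13: bank1 row4 -> MISS (open row4); precharges=7
Acc 14: bank0 row2 -> MISS (open row2); precharges=8

Answer: M M M H M M M M M M H H M M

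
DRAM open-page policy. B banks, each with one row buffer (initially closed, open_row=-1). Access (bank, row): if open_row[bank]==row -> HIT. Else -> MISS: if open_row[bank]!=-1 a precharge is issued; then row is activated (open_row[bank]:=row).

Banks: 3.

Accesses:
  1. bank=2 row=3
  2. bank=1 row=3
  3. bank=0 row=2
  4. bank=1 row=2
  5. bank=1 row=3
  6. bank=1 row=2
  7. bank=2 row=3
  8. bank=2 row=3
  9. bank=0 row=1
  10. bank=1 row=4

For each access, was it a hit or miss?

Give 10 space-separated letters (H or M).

Answer: M M M M M M H H M M

Derivation:
Acc 1: bank2 row3 -> MISS (open row3); precharges=0
Acc 2: bank1 row3 -> MISS (open row3); precharges=0
Acc 3: bank0 row2 -> MISS (open row2); precharges=0
Acc 4: bank1 row2 -> MISS (open row2); precharges=1
Acc 5: bank1 row3 -> MISS (open row3); precharges=2
Acc 6: bank1 row2 -> MISS (open row2); precharges=3
Acc 7: bank2 row3 -> HIT
Acc 8: bank2 row3 -> HIT
Acc 9: bank0 row1 -> MISS (open row1); precharges=4
Acc 10: bank1 row4 -> MISS (open row4); precharges=5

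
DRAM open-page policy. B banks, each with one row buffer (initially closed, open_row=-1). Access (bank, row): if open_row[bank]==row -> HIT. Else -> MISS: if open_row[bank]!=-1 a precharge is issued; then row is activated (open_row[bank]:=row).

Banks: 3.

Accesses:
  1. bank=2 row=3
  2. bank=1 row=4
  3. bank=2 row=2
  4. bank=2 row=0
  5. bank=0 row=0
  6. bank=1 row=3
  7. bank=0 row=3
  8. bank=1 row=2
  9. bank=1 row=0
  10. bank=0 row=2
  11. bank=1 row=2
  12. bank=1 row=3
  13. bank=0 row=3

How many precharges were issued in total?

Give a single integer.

Answer: 10

Derivation:
Acc 1: bank2 row3 -> MISS (open row3); precharges=0
Acc 2: bank1 row4 -> MISS (open row4); precharges=0
Acc 3: bank2 row2 -> MISS (open row2); precharges=1
Acc 4: bank2 row0 -> MISS (open row0); precharges=2
Acc 5: bank0 row0 -> MISS (open row0); precharges=2
Acc 6: bank1 row3 -> MISS (open row3); precharges=3
Acc 7: bank0 row3 -> MISS (open row3); precharges=4
Acc 8: bank1 row2 -> MISS (open row2); precharges=5
Acc 9: bank1 row0 -> MISS (open row0); precharges=6
Acc 10: bank0 row2 -> MISS (open row2); precharges=7
Acc 11: bank1 row2 -> MISS (open row2); precharges=8
Acc 12: bank1 row3 -> MISS (open row3); precharges=9
Acc 13: bank0 row3 -> MISS (open row3); precharges=10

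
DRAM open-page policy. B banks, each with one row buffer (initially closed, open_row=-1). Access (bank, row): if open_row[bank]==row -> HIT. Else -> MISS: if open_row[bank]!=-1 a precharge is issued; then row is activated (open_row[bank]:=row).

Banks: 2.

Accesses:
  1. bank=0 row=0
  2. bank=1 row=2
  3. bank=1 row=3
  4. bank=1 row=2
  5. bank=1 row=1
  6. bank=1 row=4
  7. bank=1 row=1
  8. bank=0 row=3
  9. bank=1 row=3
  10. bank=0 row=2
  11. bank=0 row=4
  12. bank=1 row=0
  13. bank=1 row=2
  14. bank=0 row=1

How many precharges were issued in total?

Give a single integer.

Answer: 12

Derivation:
Acc 1: bank0 row0 -> MISS (open row0); precharges=0
Acc 2: bank1 row2 -> MISS (open row2); precharges=0
Acc 3: bank1 row3 -> MISS (open row3); precharges=1
Acc 4: bank1 row2 -> MISS (open row2); precharges=2
Acc 5: bank1 row1 -> MISS (open row1); precharges=3
Acc 6: bank1 row4 -> MISS (open row4); precharges=4
Acc 7: bank1 row1 -> MISS (open row1); precharges=5
Acc 8: bank0 row3 -> MISS (open row3); precharges=6
Acc 9: bank1 row3 -> MISS (open row3); precharges=7
Acc 10: bank0 row2 -> MISS (open row2); precharges=8
Acc 11: bank0 row4 -> MISS (open row4); precharges=9
Acc 12: bank1 row0 -> MISS (open row0); precharges=10
Acc 13: bank1 row2 -> MISS (open row2); precharges=11
Acc 14: bank0 row1 -> MISS (open row1); precharges=12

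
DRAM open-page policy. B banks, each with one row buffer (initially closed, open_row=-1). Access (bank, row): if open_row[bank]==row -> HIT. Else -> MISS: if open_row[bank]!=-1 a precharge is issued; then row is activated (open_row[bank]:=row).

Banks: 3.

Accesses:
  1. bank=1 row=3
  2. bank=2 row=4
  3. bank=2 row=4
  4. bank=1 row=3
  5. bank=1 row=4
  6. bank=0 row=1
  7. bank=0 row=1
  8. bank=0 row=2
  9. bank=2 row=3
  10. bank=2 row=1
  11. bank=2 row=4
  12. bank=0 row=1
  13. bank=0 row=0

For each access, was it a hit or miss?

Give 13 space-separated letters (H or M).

Answer: M M H H M M H M M M M M M

Derivation:
Acc 1: bank1 row3 -> MISS (open row3); precharges=0
Acc 2: bank2 row4 -> MISS (open row4); precharges=0
Acc 3: bank2 row4 -> HIT
Acc 4: bank1 row3 -> HIT
Acc 5: bank1 row4 -> MISS (open row4); precharges=1
Acc 6: bank0 row1 -> MISS (open row1); precharges=1
Acc 7: bank0 row1 -> HIT
Acc 8: bank0 row2 -> MISS (open row2); precharges=2
Acc 9: bank2 row3 -> MISS (open row3); precharges=3
Acc 10: bank2 row1 -> MISS (open row1); precharges=4
Acc 11: bank2 row4 -> MISS (open row4); precharges=5
Acc 12: bank0 row1 -> MISS (open row1); precharges=6
Acc 13: bank0 row0 -> MISS (open row0); precharges=7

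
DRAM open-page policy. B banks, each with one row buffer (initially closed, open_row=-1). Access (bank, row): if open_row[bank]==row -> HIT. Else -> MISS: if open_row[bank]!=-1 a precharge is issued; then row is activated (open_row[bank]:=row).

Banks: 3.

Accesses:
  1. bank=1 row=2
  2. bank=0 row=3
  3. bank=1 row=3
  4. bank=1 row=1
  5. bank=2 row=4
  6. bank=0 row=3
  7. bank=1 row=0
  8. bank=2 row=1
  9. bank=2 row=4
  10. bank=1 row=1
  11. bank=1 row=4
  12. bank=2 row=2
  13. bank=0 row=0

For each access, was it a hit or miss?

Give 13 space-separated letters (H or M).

Acc 1: bank1 row2 -> MISS (open row2); precharges=0
Acc 2: bank0 row3 -> MISS (open row3); precharges=0
Acc 3: bank1 row3 -> MISS (open row3); precharges=1
Acc 4: bank1 row1 -> MISS (open row1); precharges=2
Acc 5: bank2 row4 -> MISS (open row4); precharges=2
Acc 6: bank0 row3 -> HIT
Acc 7: bank1 row0 -> MISS (open row0); precharges=3
Acc 8: bank2 row1 -> MISS (open row1); precharges=4
Acc 9: bank2 row4 -> MISS (open row4); precharges=5
Acc 10: bank1 row1 -> MISS (open row1); precharges=6
Acc 11: bank1 row4 -> MISS (open row4); precharges=7
Acc 12: bank2 row2 -> MISS (open row2); precharges=8
Acc 13: bank0 row0 -> MISS (open row0); precharges=9

Answer: M M M M M H M M M M M M M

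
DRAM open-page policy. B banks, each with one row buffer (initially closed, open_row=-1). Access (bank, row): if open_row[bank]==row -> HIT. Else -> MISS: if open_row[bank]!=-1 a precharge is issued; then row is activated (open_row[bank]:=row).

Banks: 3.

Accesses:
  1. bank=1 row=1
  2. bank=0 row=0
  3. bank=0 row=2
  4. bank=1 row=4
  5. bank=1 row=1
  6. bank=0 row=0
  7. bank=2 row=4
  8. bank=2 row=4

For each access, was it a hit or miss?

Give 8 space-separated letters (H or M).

Acc 1: bank1 row1 -> MISS (open row1); precharges=0
Acc 2: bank0 row0 -> MISS (open row0); precharges=0
Acc 3: bank0 row2 -> MISS (open row2); precharges=1
Acc 4: bank1 row4 -> MISS (open row4); precharges=2
Acc 5: bank1 row1 -> MISS (open row1); precharges=3
Acc 6: bank0 row0 -> MISS (open row0); precharges=4
Acc 7: bank2 row4 -> MISS (open row4); precharges=4
Acc 8: bank2 row4 -> HIT

Answer: M M M M M M M H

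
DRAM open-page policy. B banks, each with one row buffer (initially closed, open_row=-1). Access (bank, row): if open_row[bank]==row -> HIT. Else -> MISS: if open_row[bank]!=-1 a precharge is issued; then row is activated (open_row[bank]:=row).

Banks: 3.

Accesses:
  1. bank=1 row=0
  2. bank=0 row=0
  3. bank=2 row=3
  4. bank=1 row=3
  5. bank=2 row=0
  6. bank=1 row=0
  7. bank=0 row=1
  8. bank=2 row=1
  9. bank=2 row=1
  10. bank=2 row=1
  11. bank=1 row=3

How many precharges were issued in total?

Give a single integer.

Answer: 6

Derivation:
Acc 1: bank1 row0 -> MISS (open row0); precharges=0
Acc 2: bank0 row0 -> MISS (open row0); precharges=0
Acc 3: bank2 row3 -> MISS (open row3); precharges=0
Acc 4: bank1 row3 -> MISS (open row3); precharges=1
Acc 5: bank2 row0 -> MISS (open row0); precharges=2
Acc 6: bank1 row0 -> MISS (open row0); precharges=3
Acc 7: bank0 row1 -> MISS (open row1); precharges=4
Acc 8: bank2 row1 -> MISS (open row1); precharges=5
Acc 9: bank2 row1 -> HIT
Acc 10: bank2 row1 -> HIT
Acc 11: bank1 row3 -> MISS (open row3); precharges=6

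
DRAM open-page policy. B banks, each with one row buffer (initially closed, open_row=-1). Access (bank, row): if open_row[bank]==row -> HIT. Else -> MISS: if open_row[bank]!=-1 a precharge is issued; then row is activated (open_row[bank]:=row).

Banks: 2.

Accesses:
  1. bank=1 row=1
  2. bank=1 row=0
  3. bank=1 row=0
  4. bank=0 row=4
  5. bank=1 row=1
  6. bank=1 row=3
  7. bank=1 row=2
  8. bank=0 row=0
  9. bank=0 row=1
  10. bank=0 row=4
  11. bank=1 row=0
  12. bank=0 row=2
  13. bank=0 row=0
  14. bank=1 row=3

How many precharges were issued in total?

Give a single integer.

Answer: 11

Derivation:
Acc 1: bank1 row1 -> MISS (open row1); precharges=0
Acc 2: bank1 row0 -> MISS (open row0); precharges=1
Acc 3: bank1 row0 -> HIT
Acc 4: bank0 row4 -> MISS (open row4); precharges=1
Acc 5: bank1 row1 -> MISS (open row1); precharges=2
Acc 6: bank1 row3 -> MISS (open row3); precharges=3
Acc 7: bank1 row2 -> MISS (open row2); precharges=4
Acc 8: bank0 row0 -> MISS (open row0); precharges=5
Acc 9: bank0 row1 -> MISS (open row1); precharges=6
Acc 10: bank0 row4 -> MISS (open row4); precharges=7
Acc 11: bank1 row0 -> MISS (open row0); precharges=8
Acc 12: bank0 row2 -> MISS (open row2); precharges=9
Acc 13: bank0 row0 -> MISS (open row0); precharges=10
Acc 14: bank1 row3 -> MISS (open row3); precharges=11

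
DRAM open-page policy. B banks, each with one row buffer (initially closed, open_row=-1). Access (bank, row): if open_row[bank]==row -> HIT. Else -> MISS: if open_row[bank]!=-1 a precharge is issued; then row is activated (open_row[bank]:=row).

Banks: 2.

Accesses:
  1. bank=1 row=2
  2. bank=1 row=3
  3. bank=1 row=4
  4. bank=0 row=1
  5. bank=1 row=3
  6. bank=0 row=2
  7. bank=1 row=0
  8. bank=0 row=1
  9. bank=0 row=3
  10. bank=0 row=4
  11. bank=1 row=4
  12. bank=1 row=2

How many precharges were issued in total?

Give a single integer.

Acc 1: bank1 row2 -> MISS (open row2); precharges=0
Acc 2: bank1 row3 -> MISS (open row3); precharges=1
Acc 3: bank1 row4 -> MISS (open row4); precharges=2
Acc 4: bank0 row1 -> MISS (open row1); precharges=2
Acc 5: bank1 row3 -> MISS (open row3); precharges=3
Acc 6: bank0 row2 -> MISS (open row2); precharges=4
Acc 7: bank1 row0 -> MISS (open row0); precharges=5
Acc 8: bank0 row1 -> MISS (open row1); precharges=6
Acc 9: bank0 row3 -> MISS (open row3); precharges=7
Acc 10: bank0 row4 -> MISS (open row4); precharges=8
Acc 11: bank1 row4 -> MISS (open row4); precharges=9
Acc 12: bank1 row2 -> MISS (open row2); precharges=10

Answer: 10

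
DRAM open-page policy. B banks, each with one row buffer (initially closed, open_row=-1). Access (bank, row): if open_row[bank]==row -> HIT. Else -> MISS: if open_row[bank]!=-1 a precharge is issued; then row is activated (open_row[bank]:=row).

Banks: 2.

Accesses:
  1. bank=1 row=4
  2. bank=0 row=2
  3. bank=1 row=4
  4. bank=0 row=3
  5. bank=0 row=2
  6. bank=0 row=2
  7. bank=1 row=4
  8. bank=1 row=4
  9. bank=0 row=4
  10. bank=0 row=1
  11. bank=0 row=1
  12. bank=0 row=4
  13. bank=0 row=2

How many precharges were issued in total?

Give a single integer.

Answer: 6

Derivation:
Acc 1: bank1 row4 -> MISS (open row4); precharges=0
Acc 2: bank0 row2 -> MISS (open row2); precharges=0
Acc 3: bank1 row4 -> HIT
Acc 4: bank0 row3 -> MISS (open row3); precharges=1
Acc 5: bank0 row2 -> MISS (open row2); precharges=2
Acc 6: bank0 row2 -> HIT
Acc 7: bank1 row4 -> HIT
Acc 8: bank1 row4 -> HIT
Acc 9: bank0 row4 -> MISS (open row4); precharges=3
Acc 10: bank0 row1 -> MISS (open row1); precharges=4
Acc 11: bank0 row1 -> HIT
Acc 12: bank0 row4 -> MISS (open row4); precharges=5
Acc 13: bank0 row2 -> MISS (open row2); precharges=6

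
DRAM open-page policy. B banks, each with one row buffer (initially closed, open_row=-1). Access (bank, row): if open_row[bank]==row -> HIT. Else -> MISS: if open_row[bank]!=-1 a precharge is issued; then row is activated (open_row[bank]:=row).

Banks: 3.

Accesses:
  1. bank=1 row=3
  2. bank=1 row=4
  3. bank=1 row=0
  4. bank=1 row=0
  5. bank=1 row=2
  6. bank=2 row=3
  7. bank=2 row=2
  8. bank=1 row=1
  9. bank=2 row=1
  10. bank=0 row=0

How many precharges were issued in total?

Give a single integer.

Acc 1: bank1 row3 -> MISS (open row3); precharges=0
Acc 2: bank1 row4 -> MISS (open row4); precharges=1
Acc 3: bank1 row0 -> MISS (open row0); precharges=2
Acc 4: bank1 row0 -> HIT
Acc 5: bank1 row2 -> MISS (open row2); precharges=3
Acc 6: bank2 row3 -> MISS (open row3); precharges=3
Acc 7: bank2 row2 -> MISS (open row2); precharges=4
Acc 8: bank1 row1 -> MISS (open row1); precharges=5
Acc 9: bank2 row1 -> MISS (open row1); precharges=6
Acc 10: bank0 row0 -> MISS (open row0); precharges=6

Answer: 6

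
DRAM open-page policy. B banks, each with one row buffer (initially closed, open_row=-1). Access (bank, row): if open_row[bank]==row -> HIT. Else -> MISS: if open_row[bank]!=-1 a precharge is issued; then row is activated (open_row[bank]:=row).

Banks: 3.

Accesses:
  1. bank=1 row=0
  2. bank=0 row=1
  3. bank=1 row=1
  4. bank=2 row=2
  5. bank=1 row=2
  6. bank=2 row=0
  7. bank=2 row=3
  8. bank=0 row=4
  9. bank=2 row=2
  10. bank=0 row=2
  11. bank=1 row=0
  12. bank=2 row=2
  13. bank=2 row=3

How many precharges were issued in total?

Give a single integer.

Answer: 9

Derivation:
Acc 1: bank1 row0 -> MISS (open row0); precharges=0
Acc 2: bank0 row1 -> MISS (open row1); precharges=0
Acc 3: bank1 row1 -> MISS (open row1); precharges=1
Acc 4: bank2 row2 -> MISS (open row2); precharges=1
Acc 5: bank1 row2 -> MISS (open row2); precharges=2
Acc 6: bank2 row0 -> MISS (open row0); precharges=3
Acc 7: bank2 row3 -> MISS (open row3); precharges=4
Acc 8: bank0 row4 -> MISS (open row4); precharges=5
Acc 9: bank2 row2 -> MISS (open row2); precharges=6
Acc 10: bank0 row2 -> MISS (open row2); precharges=7
Acc 11: bank1 row0 -> MISS (open row0); precharges=8
Acc 12: bank2 row2 -> HIT
Acc 13: bank2 row3 -> MISS (open row3); precharges=9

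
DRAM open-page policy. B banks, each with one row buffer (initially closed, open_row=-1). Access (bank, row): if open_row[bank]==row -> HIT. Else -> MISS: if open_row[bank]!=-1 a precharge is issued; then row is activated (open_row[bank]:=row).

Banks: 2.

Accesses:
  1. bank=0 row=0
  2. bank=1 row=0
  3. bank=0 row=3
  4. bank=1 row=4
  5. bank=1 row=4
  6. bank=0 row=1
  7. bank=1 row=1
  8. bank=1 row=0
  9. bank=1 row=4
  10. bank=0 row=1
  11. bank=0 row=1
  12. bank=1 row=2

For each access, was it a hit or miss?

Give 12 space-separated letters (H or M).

Answer: M M M M H M M M M H H M

Derivation:
Acc 1: bank0 row0 -> MISS (open row0); precharges=0
Acc 2: bank1 row0 -> MISS (open row0); precharges=0
Acc 3: bank0 row3 -> MISS (open row3); precharges=1
Acc 4: bank1 row4 -> MISS (open row4); precharges=2
Acc 5: bank1 row4 -> HIT
Acc 6: bank0 row1 -> MISS (open row1); precharges=3
Acc 7: bank1 row1 -> MISS (open row1); precharges=4
Acc 8: bank1 row0 -> MISS (open row0); precharges=5
Acc 9: bank1 row4 -> MISS (open row4); precharges=6
Acc 10: bank0 row1 -> HIT
Acc 11: bank0 row1 -> HIT
Acc 12: bank1 row2 -> MISS (open row2); precharges=7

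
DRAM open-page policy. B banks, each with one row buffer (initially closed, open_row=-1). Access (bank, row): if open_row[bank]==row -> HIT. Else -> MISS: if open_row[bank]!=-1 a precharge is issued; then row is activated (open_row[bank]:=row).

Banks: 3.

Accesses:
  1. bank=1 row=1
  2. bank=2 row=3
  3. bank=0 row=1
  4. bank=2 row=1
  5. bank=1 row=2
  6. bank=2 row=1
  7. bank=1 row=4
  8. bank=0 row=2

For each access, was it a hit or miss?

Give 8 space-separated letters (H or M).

Answer: M M M M M H M M

Derivation:
Acc 1: bank1 row1 -> MISS (open row1); precharges=0
Acc 2: bank2 row3 -> MISS (open row3); precharges=0
Acc 3: bank0 row1 -> MISS (open row1); precharges=0
Acc 4: bank2 row1 -> MISS (open row1); precharges=1
Acc 5: bank1 row2 -> MISS (open row2); precharges=2
Acc 6: bank2 row1 -> HIT
Acc 7: bank1 row4 -> MISS (open row4); precharges=3
Acc 8: bank0 row2 -> MISS (open row2); precharges=4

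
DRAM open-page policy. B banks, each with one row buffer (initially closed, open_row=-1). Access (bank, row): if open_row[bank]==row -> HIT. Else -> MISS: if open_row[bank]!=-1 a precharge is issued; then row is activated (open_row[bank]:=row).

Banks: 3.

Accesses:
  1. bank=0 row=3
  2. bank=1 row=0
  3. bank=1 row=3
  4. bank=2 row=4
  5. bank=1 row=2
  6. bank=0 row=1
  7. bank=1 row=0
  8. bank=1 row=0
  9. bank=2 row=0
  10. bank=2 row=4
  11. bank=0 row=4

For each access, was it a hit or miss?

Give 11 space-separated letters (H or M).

Answer: M M M M M M M H M M M

Derivation:
Acc 1: bank0 row3 -> MISS (open row3); precharges=0
Acc 2: bank1 row0 -> MISS (open row0); precharges=0
Acc 3: bank1 row3 -> MISS (open row3); precharges=1
Acc 4: bank2 row4 -> MISS (open row4); precharges=1
Acc 5: bank1 row2 -> MISS (open row2); precharges=2
Acc 6: bank0 row1 -> MISS (open row1); precharges=3
Acc 7: bank1 row0 -> MISS (open row0); precharges=4
Acc 8: bank1 row0 -> HIT
Acc 9: bank2 row0 -> MISS (open row0); precharges=5
Acc 10: bank2 row4 -> MISS (open row4); precharges=6
Acc 11: bank0 row4 -> MISS (open row4); precharges=7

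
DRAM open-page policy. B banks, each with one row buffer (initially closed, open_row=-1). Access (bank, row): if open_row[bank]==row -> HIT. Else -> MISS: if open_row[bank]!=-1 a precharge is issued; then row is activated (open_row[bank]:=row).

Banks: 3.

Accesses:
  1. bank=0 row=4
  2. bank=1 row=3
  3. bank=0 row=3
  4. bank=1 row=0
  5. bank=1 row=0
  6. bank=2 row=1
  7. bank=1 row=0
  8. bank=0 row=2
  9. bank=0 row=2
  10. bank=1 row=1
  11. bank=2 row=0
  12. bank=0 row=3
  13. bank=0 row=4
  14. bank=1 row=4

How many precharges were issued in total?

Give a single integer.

Acc 1: bank0 row4 -> MISS (open row4); precharges=0
Acc 2: bank1 row3 -> MISS (open row3); precharges=0
Acc 3: bank0 row3 -> MISS (open row3); precharges=1
Acc 4: bank1 row0 -> MISS (open row0); precharges=2
Acc 5: bank1 row0 -> HIT
Acc 6: bank2 row1 -> MISS (open row1); precharges=2
Acc 7: bank1 row0 -> HIT
Acc 8: bank0 row2 -> MISS (open row2); precharges=3
Acc 9: bank0 row2 -> HIT
Acc 10: bank1 row1 -> MISS (open row1); precharges=4
Acc 11: bank2 row0 -> MISS (open row0); precharges=5
Acc 12: bank0 row3 -> MISS (open row3); precharges=6
Acc 13: bank0 row4 -> MISS (open row4); precharges=7
Acc 14: bank1 row4 -> MISS (open row4); precharges=8

Answer: 8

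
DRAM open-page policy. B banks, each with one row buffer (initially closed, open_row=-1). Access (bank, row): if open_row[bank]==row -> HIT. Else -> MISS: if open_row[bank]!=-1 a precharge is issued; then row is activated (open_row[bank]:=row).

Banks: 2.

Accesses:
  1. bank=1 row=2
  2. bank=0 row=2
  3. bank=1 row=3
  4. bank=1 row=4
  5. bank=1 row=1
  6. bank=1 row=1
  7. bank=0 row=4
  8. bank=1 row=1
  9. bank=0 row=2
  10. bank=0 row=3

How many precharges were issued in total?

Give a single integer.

Answer: 6

Derivation:
Acc 1: bank1 row2 -> MISS (open row2); precharges=0
Acc 2: bank0 row2 -> MISS (open row2); precharges=0
Acc 3: bank1 row3 -> MISS (open row3); precharges=1
Acc 4: bank1 row4 -> MISS (open row4); precharges=2
Acc 5: bank1 row1 -> MISS (open row1); precharges=3
Acc 6: bank1 row1 -> HIT
Acc 7: bank0 row4 -> MISS (open row4); precharges=4
Acc 8: bank1 row1 -> HIT
Acc 9: bank0 row2 -> MISS (open row2); precharges=5
Acc 10: bank0 row3 -> MISS (open row3); precharges=6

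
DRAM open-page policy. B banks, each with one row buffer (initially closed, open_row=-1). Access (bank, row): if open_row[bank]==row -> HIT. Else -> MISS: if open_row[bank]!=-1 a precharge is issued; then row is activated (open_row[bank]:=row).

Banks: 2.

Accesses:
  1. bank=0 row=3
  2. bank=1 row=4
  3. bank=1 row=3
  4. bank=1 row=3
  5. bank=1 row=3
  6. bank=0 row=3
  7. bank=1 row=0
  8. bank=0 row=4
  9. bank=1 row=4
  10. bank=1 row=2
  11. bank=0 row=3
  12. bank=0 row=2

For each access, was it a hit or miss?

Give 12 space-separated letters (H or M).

Acc 1: bank0 row3 -> MISS (open row3); precharges=0
Acc 2: bank1 row4 -> MISS (open row4); precharges=0
Acc 3: bank1 row3 -> MISS (open row3); precharges=1
Acc 4: bank1 row3 -> HIT
Acc 5: bank1 row3 -> HIT
Acc 6: bank0 row3 -> HIT
Acc 7: bank1 row0 -> MISS (open row0); precharges=2
Acc 8: bank0 row4 -> MISS (open row4); precharges=3
Acc 9: bank1 row4 -> MISS (open row4); precharges=4
Acc 10: bank1 row2 -> MISS (open row2); precharges=5
Acc 11: bank0 row3 -> MISS (open row3); precharges=6
Acc 12: bank0 row2 -> MISS (open row2); precharges=7

Answer: M M M H H H M M M M M M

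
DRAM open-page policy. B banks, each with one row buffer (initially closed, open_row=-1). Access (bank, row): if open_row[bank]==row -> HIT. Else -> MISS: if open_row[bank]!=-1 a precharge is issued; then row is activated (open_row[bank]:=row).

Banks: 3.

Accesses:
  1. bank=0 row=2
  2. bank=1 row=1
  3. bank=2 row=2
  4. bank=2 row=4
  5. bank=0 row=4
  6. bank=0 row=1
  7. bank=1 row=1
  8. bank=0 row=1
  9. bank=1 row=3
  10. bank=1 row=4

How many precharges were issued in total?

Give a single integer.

Acc 1: bank0 row2 -> MISS (open row2); precharges=0
Acc 2: bank1 row1 -> MISS (open row1); precharges=0
Acc 3: bank2 row2 -> MISS (open row2); precharges=0
Acc 4: bank2 row4 -> MISS (open row4); precharges=1
Acc 5: bank0 row4 -> MISS (open row4); precharges=2
Acc 6: bank0 row1 -> MISS (open row1); precharges=3
Acc 7: bank1 row1 -> HIT
Acc 8: bank0 row1 -> HIT
Acc 9: bank1 row3 -> MISS (open row3); precharges=4
Acc 10: bank1 row4 -> MISS (open row4); precharges=5

Answer: 5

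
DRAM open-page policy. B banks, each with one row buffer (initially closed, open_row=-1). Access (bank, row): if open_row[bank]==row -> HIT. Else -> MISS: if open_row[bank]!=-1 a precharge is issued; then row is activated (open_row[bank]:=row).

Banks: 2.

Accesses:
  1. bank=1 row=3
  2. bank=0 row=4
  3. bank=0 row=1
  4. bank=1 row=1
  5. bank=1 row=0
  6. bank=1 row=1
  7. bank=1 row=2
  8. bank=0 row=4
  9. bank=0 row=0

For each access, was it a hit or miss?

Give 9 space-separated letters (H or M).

Answer: M M M M M M M M M

Derivation:
Acc 1: bank1 row3 -> MISS (open row3); precharges=0
Acc 2: bank0 row4 -> MISS (open row4); precharges=0
Acc 3: bank0 row1 -> MISS (open row1); precharges=1
Acc 4: bank1 row1 -> MISS (open row1); precharges=2
Acc 5: bank1 row0 -> MISS (open row0); precharges=3
Acc 6: bank1 row1 -> MISS (open row1); precharges=4
Acc 7: bank1 row2 -> MISS (open row2); precharges=5
Acc 8: bank0 row4 -> MISS (open row4); precharges=6
Acc 9: bank0 row0 -> MISS (open row0); precharges=7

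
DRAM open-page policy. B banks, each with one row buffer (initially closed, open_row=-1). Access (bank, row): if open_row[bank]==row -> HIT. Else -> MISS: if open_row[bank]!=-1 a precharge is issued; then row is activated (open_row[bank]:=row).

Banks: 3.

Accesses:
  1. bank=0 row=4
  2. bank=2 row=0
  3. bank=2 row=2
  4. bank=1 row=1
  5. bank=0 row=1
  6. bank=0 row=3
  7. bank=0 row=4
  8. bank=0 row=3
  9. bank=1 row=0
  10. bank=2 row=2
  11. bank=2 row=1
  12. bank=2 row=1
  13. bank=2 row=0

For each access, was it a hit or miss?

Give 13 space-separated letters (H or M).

Acc 1: bank0 row4 -> MISS (open row4); precharges=0
Acc 2: bank2 row0 -> MISS (open row0); precharges=0
Acc 3: bank2 row2 -> MISS (open row2); precharges=1
Acc 4: bank1 row1 -> MISS (open row1); precharges=1
Acc 5: bank0 row1 -> MISS (open row1); precharges=2
Acc 6: bank0 row3 -> MISS (open row3); precharges=3
Acc 7: bank0 row4 -> MISS (open row4); precharges=4
Acc 8: bank0 row3 -> MISS (open row3); precharges=5
Acc 9: bank1 row0 -> MISS (open row0); precharges=6
Acc 10: bank2 row2 -> HIT
Acc 11: bank2 row1 -> MISS (open row1); precharges=7
Acc 12: bank2 row1 -> HIT
Acc 13: bank2 row0 -> MISS (open row0); precharges=8

Answer: M M M M M M M M M H M H M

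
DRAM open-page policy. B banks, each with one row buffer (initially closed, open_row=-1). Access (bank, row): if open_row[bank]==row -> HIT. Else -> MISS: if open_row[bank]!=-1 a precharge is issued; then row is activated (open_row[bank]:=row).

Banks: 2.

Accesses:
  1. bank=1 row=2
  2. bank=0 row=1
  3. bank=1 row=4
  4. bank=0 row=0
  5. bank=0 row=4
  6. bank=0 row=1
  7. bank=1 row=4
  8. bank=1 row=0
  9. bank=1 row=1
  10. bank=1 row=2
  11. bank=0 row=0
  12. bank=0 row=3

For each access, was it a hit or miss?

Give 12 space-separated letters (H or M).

Acc 1: bank1 row2 -> MISS (open row2); precharges=0
Acc 2: bank0 row1 -> MISS (open row1); precharges=0
Acc 3: bank1 row4 -> MISS (open row4); precharges=1
Acc 4: bank0 row0 -> MISS (open row0); precharges=2
Acc 5: bank0 row4 -> MISS (open row4); precharges=3
Acc 6: bank0 row1 -> MISS (open row1); precharges=4
Acc 7: bank1 row4 -> HIT
Acc 8: bank1 row0 -> MISS (open row0); precharges=5
Acc 9: bank1 row1 -> MISS (open row1); precharges=6
Acc 10: bank1 row2 -> MISS (open row2); precharges=7
Acc 11: bank0 row0 -> MISS (open row0); precharges=8
Acc 12: bank0 row3 -> MISS (open row3); precharges=9

Answer: M M M M M M H M M M M M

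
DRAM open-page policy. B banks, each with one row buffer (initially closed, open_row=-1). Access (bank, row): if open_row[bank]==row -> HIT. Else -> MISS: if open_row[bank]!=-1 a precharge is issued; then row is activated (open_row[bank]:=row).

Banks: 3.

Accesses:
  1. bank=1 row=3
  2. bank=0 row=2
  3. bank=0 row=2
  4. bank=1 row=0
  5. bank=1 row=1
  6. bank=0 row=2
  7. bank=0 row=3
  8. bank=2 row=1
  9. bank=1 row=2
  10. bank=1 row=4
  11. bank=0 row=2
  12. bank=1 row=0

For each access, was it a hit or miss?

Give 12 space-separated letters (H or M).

Answer: M M H M M H M M M M M M

Derivation:
Acc 1: bank1 row3 -> MISS (open row3); precharges=0
Acc 2: bank0 row2 -> MISS (open row2); precharges=0
Acc 3: bank0 row2 -> HIT
Acc 4: bank1 row0 -> MISS (open row0); precharges=1
Acc 5: bank1 row1 -> MISS (open row1); precharges=2
Acc 6: bank0 row2 -> HIT
Acc 7: bank0 row3 -> MISS (open row3); precharges=3
Acc 8: bank2 row1 -> MISS (open row1); precharges=3
Acc 9: bank1 row2 -> MISS (open row2); precharges=4
Acc 10: bank1 row4 -> MISS (open row4); precharges=5
Acc 11: bank0 row2 -> MISS (open row2); precharges=6
Acc 12: bank1 row0 -> MISS (open row0); precharges=7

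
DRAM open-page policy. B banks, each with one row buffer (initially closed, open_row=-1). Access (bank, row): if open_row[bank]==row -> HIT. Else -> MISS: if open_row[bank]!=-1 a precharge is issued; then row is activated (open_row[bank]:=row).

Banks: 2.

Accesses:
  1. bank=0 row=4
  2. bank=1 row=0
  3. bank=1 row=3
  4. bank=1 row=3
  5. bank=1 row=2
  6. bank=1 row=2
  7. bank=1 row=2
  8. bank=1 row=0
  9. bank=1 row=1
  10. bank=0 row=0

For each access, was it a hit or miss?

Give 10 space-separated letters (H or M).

Acc 1: bank0 row4 -> MISS (open row4); precharges=0
Acc 2: bank1 row0 -> MISS (open row0); precharges=0
Acc 3: bank1 row3 -> MISS (open row3); precharges=1
Acc 4: bank1 row3 -> HIT
Acc 5: bank1 row2 -> MISS (open row2); precharges=2
Acc 6: bank1 row2 -> HIT
Acc 7: bank1 row2 -> HIT
Acc 8: bank1 row0 -> MISS (open row0); precharges=3
Acc 9: bank1 row1 -> MISS (open row1); precharges=4
Acc 10: bank0 row0 -> MISS (open row0); precharges=5

Answer: M M M H M H H M M M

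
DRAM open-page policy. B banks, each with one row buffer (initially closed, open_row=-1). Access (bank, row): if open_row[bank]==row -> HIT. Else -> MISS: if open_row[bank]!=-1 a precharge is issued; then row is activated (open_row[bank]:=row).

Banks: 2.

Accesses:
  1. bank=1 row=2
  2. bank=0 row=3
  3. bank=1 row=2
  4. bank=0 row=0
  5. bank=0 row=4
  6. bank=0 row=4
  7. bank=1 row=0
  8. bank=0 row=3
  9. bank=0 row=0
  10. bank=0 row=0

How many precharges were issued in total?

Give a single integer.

Acc 1: bank1 row2 -> MISS (open row2); precharges=0
Acc 2: bank0 row3 -> MISS (open row3); precharges=0
Acc 3: bank1 row2 -> HIT
Acc 4: bank0 row0 -> MISS (open row0); precharges=1
Acc 5: bank0 row4 -> MISS (open row4); precharges=2
Acc 6: bank0 row4 -> HIT
Acc 7: bank1 row0 -> MISS (open row0); precharges=3
Acc 8: bank0 row3 -> MISS (open row3); precharges=4
Acc 9: bank0 row0 -> MISS (open row0); precharges=5
Acc 10: bank0 row0 -> HIT

Answer: 5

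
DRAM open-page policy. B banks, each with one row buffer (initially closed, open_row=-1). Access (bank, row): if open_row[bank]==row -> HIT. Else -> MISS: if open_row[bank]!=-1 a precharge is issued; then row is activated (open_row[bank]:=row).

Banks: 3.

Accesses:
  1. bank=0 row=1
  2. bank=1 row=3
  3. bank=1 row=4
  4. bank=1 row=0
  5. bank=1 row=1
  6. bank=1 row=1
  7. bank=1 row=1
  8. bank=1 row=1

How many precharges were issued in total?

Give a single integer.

Acc 1: bank0 row1 -> MISS (open row1); precharges=0
Acc 2: bank1 row3 -> MISS (open row3); precharges=0
Acc 3: bank1 row4 -> MISS (open row4); precharges=1
Acc 4: bank1 row0 -> MISS (open row0); precharges=2
Acc 5: bank1 row1 -> MISS (open row1); precharges=3
Acc 6: bank1 row1 -> HIT
Acc 7: bank1 row1 -> HIT
Acc 8: bank1 row1 -> HIT

Answer: 3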